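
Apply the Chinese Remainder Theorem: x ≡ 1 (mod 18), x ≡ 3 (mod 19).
307

Using Chinese Remainder Theorem:
M = 18 × 19 = 342
M1 = 19, M2 = 18
y1 = 19^(-1) mod 18 = 1
y2 = 18^(-1) mod 19 = 18
x = (1×19×1 + 3×18×18) mod 342 = 307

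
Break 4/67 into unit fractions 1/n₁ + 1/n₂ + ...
1/17 + 1/1139

Greedy algorithm:
4/67: ceiling(67/4) = 17, use 1/17
1/1139: ceiling(1139/1) = 1139, use 1/1139
Result: 4/67 = 1/17 + 1/1139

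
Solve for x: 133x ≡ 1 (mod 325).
22

gcd(133, 325) = 1, so the inverse exists.
Extended Euclidean algorithm on (325, 133):
325 = 2 × 133 + 59  ⟹  59 = (1)·325 + (-2)·133
133 = 2 × 59 + 15  ⟹  15 = (-2)·325 + (5)·133
59 = 3 × 15 + 14  ⟹  14 = (7)·325 + (-17)·133
15 = 1 × 14 + 1  ⟹  1 = (-9)·325 + (22)·133
So (22)·133 ≡ 1 (mod 325), i.e. 133^(-1) ≡ 22 (mod 325).
Check: 133 × 22 = 2926 ≡ 1 (mod 325)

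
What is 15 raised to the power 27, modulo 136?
111

Repeated squaring. Binary of 27 = 11011.
15^1 ≡ 15 (mod 136); 15^2 ≡ 89 (mod 136); 15^4 ≡ 33 (mod 136); 15^8 ≡ 1 (mod 136); 15^16 ≡ 1 (mod 136)
15^27 = 15^1 × 15^2 × 15^8 × 15^16 ≡ 111 (mod 136)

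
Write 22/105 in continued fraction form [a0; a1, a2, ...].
[0; 4, 1, 3, 2, 2]

Euclidean algorithm steps:
22 = 0 × 105 + 22
105 = 4 × 22 + 17
22 = 1 × 17 + 5
17 = 3 × 5 + 2
5 = 2 × 2 + 1
2 = 2 × 1 + 0
Continued fraction: [0; 4, 1, 3, 2, 2]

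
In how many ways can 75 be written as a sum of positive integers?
8118264

p(n) counts ways to write n as a sum of positive integers (order ignored).
Euler's pentagonal recurrence: p(k) = p(k-1) + p(k-2) - p(k-5) - p(k-7) + p(k-12) + p(k-15) - ... (offsets j(3j∓1)/2, signs ++--, p(0)=1, p(<0)=0).
DP table for k = 0..74: p(0)=1, p(1)=1, p(2)=2, p(3)=3, p(4)=5, p(5)=7, p(6)=11, p(7)=15, p(8)=22, p(9)=30, p(10)=42, p(11)=56, p(12)=77, p(13)=101, p(14)=135, p(15)=176, p(16)=231, p(17)=297, p(18)=385, p(19)=490, p(20)=627, p(21)=792, p(22)=1002, p(23)=1255, p(24)=1575, p(25)=1958, p(26)=2436, p(27)=3010, p(28)=3718, p(29)=4565, p(30)=5604, p(31)=6842, p(32)=8349, p(33)=10143, p(34)=12310, p(35)=14883, p(36)=17977, p(37)=21637, p(38)=26015, p(39)=31185, p(40)=37338, p(41)=44583, p(42)=53174, p(43)=63261, p(44)=75175, p(45)=89134, p(46)=105558, p(47)=124754, p(48)=147273, p(49)=173525, p(50)=204226, p(51)=239943, p(52)=281589, p(53)=329931, p(54)=386155, p(55)=451276, p(56)=526823, p(57)=614154, p(58)=715220, p(59)=831820, p(60)=966467, p(61)=1121505, p(62)=1300156, p(63)=1505499, p(64)=1741630, p(65)=2012558, p(66)=2323520, p(67)=2679689, p(68)=3087735, p(69)=3554345, p(70)=4087968, p(71)=4697205, p(72)=5392783, p(73)=6185689, p(74)=7089500.
Final step: p(75) = p(74) + p(73) - p(70) - p(68) + p(63) + p(60) - p(53) - p(49) + p(40) + p(35) - p(24) - p(18) + p(5)
= 7089500 + 6185689 - 4087968 - 3087735 + 1505499 + 966467 - 329931 - 173525 + 37338 + 14883 - 1575 - 385 + 7
= 8118264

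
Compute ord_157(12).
3

157 is prime, so ord(12) divides φ(157) = 156.
Divisors of 156: 1, 2, 3, 4, 6, 12, 13, 26, 39, 52, 78, 156.
Repeated squaring: 12^1 ≡ 12, 12^2 ≡ 144, 12^4 ≡ 12, 12^8 ≡ 144, 12^16 ≡ 12, 12^32 ≡ 144, 12^64 ≡ 12, 12^128 ≡ 144 (mod 157).
Test 12^d mod 157 for each divisor d in increasing order:
12^1 ≡ 12
12^2 ≡ 144
12^3 = 12^2·12^1 ≡ 1  ← first divisor giving 1
The order is 3.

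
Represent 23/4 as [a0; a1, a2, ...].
[5; 1, 3]

Euclidean algorithm steps:
23 = 5 × 4 + 3
4 = 1 × 3 + 1
3 = 3 × 1 + 0
Continued fraction: [5; 1, 3]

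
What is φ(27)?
18

27 = 3^3
φ(n) = n × ∏(1 - 1/p) for each prime p dividing n
φ(27) = 27 × (1 - 1/3) = 18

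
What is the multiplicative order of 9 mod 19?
9

19 is prime, so ord(9) divides φ(19) = 18.
Divisors of 18: 1, 2, 3, 6, 9, 18.
Repeated squaring: 9^1 ≡ 9, 9^2 ≡ 5, 9^4 ≡ 6, 9^8 ≡ 17, 9^16 ≡ 4 (mod 19).
Test 9^d mod 19 for each divisor d in increasing order:
9^1 ≡ 9
9^2 ≡ 5
9^3 = 9^2·9^1 ≡ 7
9^6 = 9^4·9^2 ≡ 11
9^9 = 9^8·9^1 ≡ 1  ← first divisor giving 1
The order is 9.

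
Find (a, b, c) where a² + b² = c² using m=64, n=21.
(3655, 2688, 4537)

Euclid's formula: a = m² - n², b = 2mn, c = m² + n²
m = 64, n = 21
a = 64² - 21² = 4096 - 441 = 3655
b = 2 × 64 × 21 = 2688
c = 64² + 21² = 4096 + 441 = 4537
Verification: 3655² + 2688² = 13359025 + 7225344 = 20584369 = 4537² ✓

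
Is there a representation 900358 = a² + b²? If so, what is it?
Not possible

Factorization: 900358 = 2 × 23^3 × 37
By Fermat: n is sum of two squares iff every prime p ≡ 3 (mod 4) appears to even power.
Prime(s) ≡ 3 (mod 4) with odd exponent: [(23, 3)]
Therefore 900358 cannot be expressed as a² + b².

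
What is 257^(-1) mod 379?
146

gcd(257, 379) = 1, so the inverse exists.
Extended Euclidean algorithm on (379, 257):
379 = 1 × 257 + 122  ⟹  122 = (1)·379 + (-1)·257
257 = 2 × 122 + 13  ⟹  13 = (-2)·379 + (3)·257
122 = 9 × 13 + 5  ⟹  5 = (19)·379 + (-28)·257
13 = 2 × 5 + 3  ⟹  3 = (-40)·379 + (59)·257
5 = 1 × 3 + 2  ⟹  2 = (59)·379 + (-87)·257
3 = 1 × 2 + 1  ⟹  1 = (-99)·379 + (146)·257
So (146)·257 ≡ 1 (mod 379), i.e. 257^(-1) ≡ 146 (mod 379).
Check: 257 × 146 = 37522 ≡ 1 (mod 379)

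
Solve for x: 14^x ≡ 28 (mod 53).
8

Baby-step giant-step with step n = ⌈√53⌉ = 8.
Baby steps 14^j mod 53 (j:value) for j=0..7: 0:1, 1:14, 2:37, 3:41, 4:44, 5:33, 6:38, 7:2.
Giant-step multiplier: 14^(-8) ≡ 14^(52-8) = 14^44 ≡ 36 (mod 53).
Giant steps γ_i = 28·36^i mod 53: γ_0=28, γ_1=1 (in table at j=0).
x = i·n + j = 1·8 + 0 = 8.
Check: 14^8 ≡ 28 (mod 53).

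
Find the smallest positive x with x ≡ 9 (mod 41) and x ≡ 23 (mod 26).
829

Using Chinese Remainder Theorem:
M = 41 × 26 = 1066
M1 = 26, M2 = 41
y1 = 26^(-1) mod 41 = 30
y2 = 41^(-1) mod 26 = 7
x = (9×26×30 + 23×41×7) mod 1066 = 829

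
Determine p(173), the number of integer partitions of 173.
362326859895

p(n) counts ways to write n as a sum of positive integers (order ignored).
Euler's pentagonal recurrence: p(k) = p(k-1) + p(k-2) - p(k-5) - p(k-7) + p(k-12) + p(k-15) - ... (offsets j(3j∓1)/2, signs ++--, p(0)=1, p(<0)=0).
DP table for k = 0..172: p(0)=1, p(1)=1, p(2)=2, p(3)=3, p(4)=5, p(5)=7, p(6)=11, p(7)=15, p(8)=22, p(9)=30, p(10)=42, p(11)=56, p(12)=77, p(13)=101, p(14)=135, p(15)=176, p(16)=231, p(17)=297, p(18)=385, p(19)=490, p(20)=627, p(21)=792, p(22)=1002, p(23)=1255, p(24)=1575, p(25)=1958, p(26)=2436, p(27)=3010, p(28)=3718, p(29)=4565, p(30)=5604, p(31)=6842, p(32)=8349, p(33)=10143, p(34)=12310, p(35)=14883, p(36)=17977, p(37)=21637, p(38)=26015, p(39)=31185, p(40)=37338, p(41)=44583, p(42)=53174, p(43)=63261, p(44)=75175, p(45)=89134, p(46)=105558, p(47)=124754, p(48)=147273, p(49)=173525, p(50)=204226, p(51)=239943, p(52)=281589, p(53)=329931, p(54)=386155, p(55)=451276, p(56)=526823, p(57)=614154, p(58)=715220, p(59)=831820, p(60)=966467, p(61)=1121505, p(62)=1300156, p(63)=1505499, p(64)=1741630, p(65)=2012558, p(66)=2323520, p(67)=2679689, p(68)=3087735, p(69)=3554345, p(70)=4087968, p(71)=4697205, p(72)=5392783, p(73)=6185689, p(74)=7089500, p(75)=8118264, p(76)=9289091, p(77)=10619863, p(78)=12132164, p(79)=13848650, p(80)=15796476, p(81)=18004327, p(82)=20506255, p(83)=23338469, p(84)=26543660, p(85)=30167357, p(86)=34262962, p(87)=38887673, p(88)=44108109, p(89)=49995925, p(90)=56634173, p(91)=64112359, p(92)=72533807, p(93)=82010177, p(94)=92669720, p(95)=104651419, p(96)=118114304, p(97)=133230930, p(98)=150198136, p(99)=169229875, p(100)=190569292, p(101)=214481126, p(102)=241265379, p(103)=271248950, p(104)=304801365, p(105)=342325709, p(106)=384276336, p(107)=431149389, p(108)=483502844, p(109)=541946240, p(110)=607163746, p(111)=679903203, p(112)=761002156, p(113)=851376628, p(114)=952050665, p(115)=1064144451, p(116)=1188908248, p(117)=1327710076, p(118)=1482074143, p(119)=1653668665, p(120)=1844349560, p(121)=2056148051, p(122)=2291320912, p(123)=2552338241, p(124)=2841940500, p(125)=3163127352, p(126)=3519222692, p(127)=3913864295, p(128)=4351078600, p(129)=4835271870, p(130)=5371315400, p(131)=5964539504, p(132)=6620830889, p(133)=7346629512, p(134)=8149040695, p(135)=9035836076, p(136)=10015581680, p(137)=11097645016, p(138)=12292341831, p(139)=13610949895, p(140)=15065878135, p(141)=16670689208, p(142)=18440293320, p(143)=20390982757, p(144)=22540654445, p(145)=24908858009, p(146)=27517052599, p(147)=30388671978, p(148)=33549419497, p(149)=37027355200, p(150)=40853235313, p(151)=45060624582, p(152)=49686288421, p(153)=54770336324, p(154)=60356673280, p(155)=66493182097, p(156)=73232243759, p(157)=80630964769, p(158)=88751778802, p(159)=97662728555, p(160)=107438159466, p(161)=118159068427, p(162)=129913904637, p(163)=142798995930, p(164)=156919475295, p(165)=172389800255, p(166)=189334822579, p(167)=207890420102, p(168)=228204732751, p(169)=250438925115, p(170)=274768617130, p(171)=301384802048, p(172)=330495499613.
Final step: p(173) = p(172) + p(171) - p(168) - p(166) + p(161) + p(158) - p(151) - p(147) + p(138) + p(133) - p(122) - p(116) + p(103) + p(96) - p(81) - p(73) + p(56) + p(47) - p(28) - p(18)
= 330495499613 + 301384802048 - 228204732751 - 189334822579 + 118159068427 + 88751778802 - 45060624582 - 30388671978 + 12292341831 + 7346629512 - 2291320912 - 1188908248 + 271248950 + 118114304 - 18004327 - 6185689 + 526823 + 124754 - 3718 - 385
= 362326859895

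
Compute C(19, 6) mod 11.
6

Using Lucas' theorem:
Write n=19 and k=6 in base 11:
n in base 11: [1, 8]
k in base 11: [0, 6]
C(19,6) mod 11 = ∏ C(n_i, k_i) mod 11
Digit binomials (mod 11): C(1,0) = 1; C(8,6) = 28 ≡ 6
Product: 1 × 6 = 6 ≡ 6 (mod 11)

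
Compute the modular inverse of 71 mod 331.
14

gcd(71, 331) = 1, so the inverse exists.
Extended Euclidean algorithm on (331, 71):
331 = 4 × 71 + 47  ⟹  47 = (1)·331 + (-4)·71
71 = 1 × 47 + 24  ⟹  24 = (-1)·331 + (5)·71
47 = 1 × 24 + 23  ⟹  23 = (2)·331 + (-9)·71
24 = 1 × 23 + 1  ⟹  1 = (-3)·331 + (14)·71
So (14)·71 ≡ 1 (mod 331), i.e. 71^(-1) ≡ 14 (mod 331).
Check: 71 × 14 = 994 ≡ 1 (mod 331)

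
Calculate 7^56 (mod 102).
67

Repeated squaring. Binary of 56 = 111000.
7^1 ≡ 7 (mod 102); 7^2 ≡ 49 (mod 102); 7^4 ≡ 55 (mod 102); 7^8 ≡ 67 (mod 102); 7^16 ≡ 1 (mod 102); 7^32 ≡ 1 (mod 102)
7^56 = 7^8 × 7^16 × 7^32 ≡ 67 (mod 102)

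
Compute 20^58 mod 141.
130

Repeated squaring. Binary of 58 = 111010.
20^1 ≡ 20 (mod 141); 20^2 ≡ 118 (mod 141); 20^4 ≡ 106 (mod 141); 20^8 ≡ 97 (mod 141); 20^16 ≡ 103 (mod 141); 20^32 ≡ 34 (mod 141)
20^58 = 20^2 × 20^8 × 20^16 × 20^32 ≡ 130 (mod 141)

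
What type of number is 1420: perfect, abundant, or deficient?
abundant

Proper divisors of 1420: sum = 1 + 2 + 4 + 5 + 10 + 20 + 71 + 142 + 284 + 355 + 710 = 1604
Since 1604 > 1420, 1420 is abundant.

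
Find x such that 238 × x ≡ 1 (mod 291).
280

gcd(238, 291) = 1, so the inverse exists.
Extended Euclidean algorithm on (291, 238):
291 = 1 × 238 + 53  ⟹  53 = (1)·291 + (-1)·238
238 = 4 × 53 + 26  ⟹  26 = (-4)·291 + (5)·238
53 = 2 × 26 + 1  ⟹  1 = (9)·291 + (-11)·238
So (-11)·238 ≡ 1 (mod 291), i.e. 238^(-1) ≡ -11 ≡ 280 (mod 291).
Check: 238 × 280 = 66640 ≡ 1 (mod 291)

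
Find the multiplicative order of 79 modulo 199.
99

199 is prime, so ord(79) divides φ(199) = 198.
Divisors of 198: 1, 2, 3, 6, 9, 11, 18, 22, 33, 66, 99, 198.
Repeated squaring: 79^1 ≡ 79, 79^2 ≡ 72, 79^4 ≡ 10, 79^8 ≡ 100, 79^16 ≡ 50, 79^32 ≡ 112, 79^64 ≡ 7, 79^128 ≡ 49 (mod 199).
Test 79^d mod 199 for each divisor d in increasing order:
79^1 ≡ 79
79^2 ≡ 72
79^3 = 79^2·79^1 ≡ 116
79^6 = 79^4·79^2 ≡ 123
79^9 = 79^8·79^1 ≡ 139
79^11 = 79^8·79^2·79^1 ≡ 58
79^18 = 79^16·79^2 ≡ 18
79^22 = 79^16·79^4·79^2 ≡ 180
79^33 = 79^32·79^1 ≡ 92
79^66 = 79^64·79^2 ≡ 106
79^99 = 79^64·79^32·79^2·79^1 ≡ 1  ← first divisor giving 1
The order is 99.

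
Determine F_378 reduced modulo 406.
174

Matrix identity: Q^n = [[F_(n+1), F_n], [F_n, F_(n-1)]] with Q = [[1,1],[1,0]].
n = 378 = 101111010₂. Square-and-multiply, entries mod 406:
Q^1 = [[1,1],[1,0]]
Q^2 = (Q^1)² = [[2,1],[1,1]]
Q^5 = (Q^2)²·Q = [[8,5],[5,3]]
Q^11 = (Q^5)²·Q = [[144,89],[89,55]]
Q^23 = (Q^11)²·Q = [[84,237],[237,253]]
Q^47 = (Q^23)²·Q = [[182,295],[295,293]]
Q^94 = (Q^47)² = [[379,55],[55,324]]
Q^189 = (Q^94)²·Q = [[195,100],[100,95]]
Q^378 = (Q^189)² = [[117,174],[174,349]]
F_378 mod 406 = Q^378[0][1] = 174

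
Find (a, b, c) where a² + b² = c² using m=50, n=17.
(2211, 1700, 2789)

Euclid's formula: a = m² - n², b = 2mn, c = m² + n²
m = 50, n = 17
a = 50² - 17² = 2500 - 289 = 2211
b = 2 × 50 × 17 = 1700
c = 50² + 17² = 2500 + 289 = 2789
Verification: 2211² + 1700² = 4888521 + 2890000 = 7778521 = 2789² ✓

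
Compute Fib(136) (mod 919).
492

Matrix identity: Q^n = [[F_(n+1), F_n], [F_n, F_(n-1)]] with Q = [[1,1],[1,0]].
n = 136 = 10001000₂. Square-and-multiply, entries mod 919:
Q^1 = [[1,1],[1,0]]
Q^2 = (Q^1)² = [[2,1],[1,1]]
Q^4 = (Q^2)² = [[5,3],[3,2]]
Q^8 = (Q^4)² = [[34,21],[21,13]]
Q^17 = (Q^8)²·Q = [[746,678],[678,68]]
Q^34 = (Q^17)² = [[705,492],[492,213]]
Q^68 = (Q^34)² = [[213,427],[427,705]]
Q^136 = (Q^68)² = [[705,492],[492,213]]
F_136 mod 919 = Q^136[0][1] = 492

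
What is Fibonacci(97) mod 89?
34

Matrix identity: Q^n = [[F_(n+1), F_n], [F_n, F_(n-1)]] with Q = [[1,1],[1,0]].
n = 97 = 1100001₂. Square-and-multiply, entries mod 89:
Q^1 = [[1,1],[1,0]]
Q^3 = (Q^1)²·Q = [[3,2],[2,1]]
Q^6 = (Q^3)² = [[13,8],[8,5]]
Q^12 = (Q^6)² = [[55,55],[55,0]]
Q^24 = (Q^12)² = [[87,88],[88,88]]
Q^48 = (Q^24)² = [[5,3],[3,2]]
Q^97 = (Q^48)²·Q = [[55,34],[34,21]]
F_97 mod 89 = Q^97[0][1] = 34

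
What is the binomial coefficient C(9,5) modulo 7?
0

Using Lucas' theorem:
Write n=9 and k=5 in base 7:
n in base 7: [1, 2]
k in base 7: [0, 5]
C(9,5) mod 7 = ∏ C(n_i, k_i) mod 7
Digit binomials (mod 7): C(1,0) = 1; C(2,5) = 0 (k_i > n_i)
Product: 1 × 0 = 0 ≡ 0 (mod 7)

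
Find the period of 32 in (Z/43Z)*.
14

43 is prime, so ord(32) divides φ(43) = 42.
Divisors of 42: 1, 2, 3, 6, 7, 14, 21, 42.
Repeated squaring: 32^1 ≡ 32, 32^2 ≡ 35, 32^4 ≡ 21, 32^8 ≡ 11, 32^16 ≡ 35, 32^32 ≡ 21 (mod 43).
Test 32^d mod 43 for each divisor d in increasing order:
32^1 ≡ 32
32^2 ≡ 35
32^3 = 32^2·32^1 ≡ 2
32^6 = 32^4·32^2 ≡ 4
32^7 = 32^4·32^2·32^1 ≡ 42
32^14 = 32^8·32^4·32^2 ≡ 1  ← first divisor giving 1
The order is 14.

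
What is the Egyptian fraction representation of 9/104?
1/12 + 1/312

Greedy algorithm:
9/104: ceiling(104/9) = 12, use 1/12
1/312: ceiling(312/1) = 312, use 1/312
Result: 9/104 = 1/12 + 1/312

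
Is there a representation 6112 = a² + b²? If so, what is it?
Not possible

Factorization: 6112 = 2^5 × 191
By Fermat: n is sum of two squares iff every prime p ≡ 3 (mod 4) appears to even power.
Prime(s) ≡ 3 (mod 4) with odd exponent: [(191, 1)]
Therefore 6112 cannot be expressed as a² + b².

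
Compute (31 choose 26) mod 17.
13

Using Lucas' theorem:
Write n=31 and k=26 in base 17:
n in base 17: [1, 14]
k in base 17: [1, 9]
C(31,26) mod 17 = ∏ C(n_i, k_i) mod 17
Digit binomials (mod 17): C(1,1) = 1; C(14,9) = 2002 ≡ 13
Product: 1 × 13 = 13 ≡ 13 (mod 17)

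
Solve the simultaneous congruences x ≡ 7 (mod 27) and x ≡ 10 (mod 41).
871

Using Chinese Remainder Theorem:
M = 27 × 41 = 1107
M1 = 41, M2 = 27
y1 = 41^(-1) mod 27 = 2
y2 = 27^(-1) mod 41 = 38
x = (7×41×2 + 10×27×38) mod 1107 = 871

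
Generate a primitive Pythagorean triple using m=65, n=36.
(2929, 4680, 5521)

Euclid's formula: a = m² - n², b = 2mn, c = m² + n²
m = 65, n = 36
a = 65² - 36² = 4225 - 1296 = 2929
b = 2 × 65 × 36 = 4680
c = 65² + 36² = 4225 + 1296 = 5521
Verification: 2929² + 4680² = 8579041 + 21902400 = 30481441 = 5521² ✓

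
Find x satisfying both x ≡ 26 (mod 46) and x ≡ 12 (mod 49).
992

Using Chinese Remainder Theorem:
M = 46 × 49 = 2254
M1 = 49, M2 = 46
y1 = 49^(-1) mod 46 = 31
y2 = 46^(-1) mod 49 = 16
x = (26×49×31 + 12×46×16) mod 2254 = 992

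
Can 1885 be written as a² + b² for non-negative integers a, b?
6² + 43² (a=6, b=43)

Factorization: 1885 = 5 × 13 × 29
By Fermat: n is sum of two squares iff every prime p ≡ 3 (mod 4) appears to even power.
All primes ≡ 3 (mod 4) appear to even power.
Search a = 0, 1, 2, … for 1885 - a² a perfect square: first hit at a = 6: 1885 - 36 = 1849 = 43².
1885 = 6² + 43² = 36 + 1849 ✓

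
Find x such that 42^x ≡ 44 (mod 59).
13

Baby-step giant-step with step n = ⌈√59⌉ = 8.
Baby steps 42^j mod 59 (j:value) for j=0..7: 0:1, 1:42, 2:53, 3:43, 4:36, 5:37, 6:20, 7:14.
Giant-step multiplier: 42^(-8) ≡ 42^(58-8) = 42^50 ≡ 29 (mod 59).
Giant steps γ_i = 44·29^i mod 59: γ_0=44, γ_1=37 (in table at j=5).
x = i·n + j = 1·8 + 5 = 13.
Check: 42^13 ≡ 44 (mod 59).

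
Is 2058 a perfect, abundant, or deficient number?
abundant

Proper divisors of 2058: sum = 1 + 2 + 3 + 6 + 7 + 14 + 21 + 42 + 49 + 98 + 147 + 294 + 343 + 686 + 1029 = 2742
Since 2742 > 2058, 2058 is abundant.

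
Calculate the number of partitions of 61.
1121505

p(n) counts ways to write n as a sum of positive integers (order ignored).
Euler's pentagonal recurrence: p(k) = p(k-1) + p(k-2) - p(k-5) - p(k-7) + p(k-12) + p(k-15) - ... (offsets j(3j∓1)/2, signs ++--, p(0)=1, p(<0)=0).
DP table for k = 0..60: p(0)=1, p(1)=1, p(2)=2, p(3)=3, p(4)=5, p(5)=7, p(6)=11, p(7)=15, p(8)=22, p(9)=30, p(10)=42, p(11)=56, p(12)=77, p(13)=101, p(14)=135, p(15)=176, p(16)=231, p(17)=297, p(18)=385, p(19)=490, p(20)=627, p(21)=792, p(22)=1002, p(23)=1255, p(24)=1575, p(25)=1958, p(26)=2436, p(27)=3010, p(28)=3718, p(29)=4565, p(30)=5604, p(31)=6842, p(32)=8349, p(33)=10143, p(34)=12310, p(35)=14883, p(36)=17977, p(37)=21637, p(38)=26015, p(39)=31185, p(40)=37338, p(41)=44583, p(42)=53174, p(43)=63261, p(44)=75175, p(45)=89134, p(46)=105558, p(47)=124754, p(48)=147273, p(49)=173525, p(50)=204226, p(51)=239943, p(52)=281589, p(53)=329931, p(54)=386155, p(55)=451276, p(56)=526823, p(57)=614154, p(58)=715220, p(59)=831820, p(60)=966467.
Final step: p(61) = p(60) + p(59) - p(56) - p(54) + p(49) + p(46) - p(39) - p(35) + p(26) + p(21) - p(10) - p(4)
= 966467 + 831820 - 526823 - 386155 + 173525 + 105558 - 31185 - 14883 + 2436 + 792 - 42 - 5
= 1121505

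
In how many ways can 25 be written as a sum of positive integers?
1958

p(n) counts ways to write n as a sum of positive integers (order ignored).
Euler's pentagonal recurrence: p(k) = p(k-1) + p(k-2) - p(k-5) - p(k-7) + p(k-12) + p(k-15) - ... (offsets j(3j∓1)/2, signs ++--, p(0)=1, p(<0)=0).
DP table for k = 0..24: p(0)=1, p(1)=1, p(2)=2, p(3)=3, p(4)=5, p(5)=7, p(6)=11, p(7)=15, p(8)=22, p(9)=30, p(10)=42, p(11)=56, p(12)=77, p(13)=101, p(14)=135, p(15)=176, p(16)=231, p(17)=297, p(18)=385, p(19)=490, p(20)=627, p(21)=792, p(22)=1002, p(23)=1255, p(24)=1575.
Final step: p(25) = p(24) + p(23) - p(20) - p(18) + p(13) + p(10) - p(3)
= 1575 + 1255 - 627 - 385 + 101 + 42 - 3
= 1958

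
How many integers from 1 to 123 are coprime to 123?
80

123 = 3 × 41
φ(n) = n × ∏(1 - 1/p) for each prime p dividing n
φ(123) = 123 × (1 - 1/3) × (1 - 1/41) = 80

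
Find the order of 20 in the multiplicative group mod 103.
102

103 is prime, so ord(20) divides φ(103) = 102.
Divisors of 102: 1, 2, 3, 6, 17, 34, 51, 102.
Repeated squaring: 20^1 ≡ 20, 20^2 ≡ 91, 20^4 ≡ 41, 20^8 ≡ 33, 20^16 ≡ 59, 20^32 ≡ 82, 20^64 ≡ 29 (mod 103).
Test 20^d mod 103 for each divisor d in increasing order:
20^1 ≡ 20
20^2 ≡ 91
20^3 = 20^2·20^1 ≡ 69
20^6 = 20^4·20^2 ≡ 23
20^17 = 20^16·20^1 ≡ 47
20^34 = 20^32·20^2 ≡ 46
20^51 = 20^32·20^16·20^2·20^1 ≡ 102
20^102 = 20^64·20^32·20^4·20^2 ≡ 1  ← first divisor giving 1
The order is 102.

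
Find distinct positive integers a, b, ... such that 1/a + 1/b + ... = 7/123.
1/18 + 1/738

Greedy algorithm:
7/123: ceiling(123/7) = 18, use 1/18
1/738: ceiling(738/1) = 738, use 1/738
Result: 7/123 = 1/18 + 1/738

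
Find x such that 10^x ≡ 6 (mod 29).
10

Baby-step giant-step with step n = ⌈√29⌉ = 6.
Baby steps 10^j mod 29 (j:value) for j=0..5: 0:1, 1:10, 2:13, 3:14, 4:24, 5:8.
Giant-step multiplier: 10^(-6) ≡ 10^(28-6) = 10^22 ≡ 4 (mod 29).
Giant steps γ_i = 6·4^i mod 29: γ_0=6, γ_1=24 (in table at j=4).
x = i·n + j = 1·6 + 4 = 10.
Check: 10^10 ≡ 6 (mod 29).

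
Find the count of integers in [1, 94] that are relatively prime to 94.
46

94 = 2 × 47
φ(n) = n × ∏(1 - 1/p) for each prime p dividing n
φ(94) = 94 × (1 - 1/2) × (1 - 1/47) = 46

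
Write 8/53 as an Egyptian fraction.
1/7 + 1/124 + 1/46004

Greedy algorithm:
8/53: ceiling(53/8) = 7, use 1/7
3/371: ceiling(371/3) = 124, use 1/124
1/46004: ceiling(46004/1) = 46004, use 1/46004
Result: 8/53 = 1/7 + 1/124 + 1/46004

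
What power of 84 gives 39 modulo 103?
39

Baby-step giant-step with step n = ⌈√103⌉ = 11.
Baby steps 84^j mod 103 (j:value) for j=0..10: 0:1, 1:84, 2:52, 3:42, 4:26, 5:21, 6:13, 7:62, 8:58, 9:31, 10:29.
Giant-step multiplier: 84^(-11) ≡ 84^(102-11) = 84^91 ≡ 20 (mod 103).
Giant steps γ_i = 39·20^i mod 103: γ_0=39, γ_1=59, γ_2=47, γ_3=13 (in table at j=6).
x = i·n + j = 3·11 + 6 = 39.
Check: 84^39 ≡ 39 (mod 103).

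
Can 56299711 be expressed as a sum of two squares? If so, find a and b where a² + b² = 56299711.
Not possible

Factorization: 56299711 = 13 × 163^3
By Fermat: n is sum of two squares iff every prime p ≡ 3 (mod 4) appears to even power.
Prime(s) ≡ 3 (mod 4) with odd exponent: [(163, 3)]
Therefore 56299711 cannot be expressed as a² + b².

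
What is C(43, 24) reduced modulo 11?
3

Using Lucas' theorem:
Write n=43 and k=24 in base 11:
n in base 11: [3, 10]
k in base 11: [2, 2]
C(43,24) mod 11 = ∏ C(n_i, k_i) mod 11
Digit binomials (mod 11): C(3,2) = 3; C(10,2) = 45 ≡ 1
Product: 3 × 1 = 3 ≡ 3 (mod 11)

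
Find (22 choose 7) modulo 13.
10

Using Lucas' theorem:
Write n=22 and k=7 in base 13:
n in base 13: [1, 9]
k in base 13: [0, 7]
C(22,7) mod 13 = ∏ C(n_i, k_i) mod 13
Digit binomials (mod 13): C(1,0) = 1; C(9,7) = 36 ≡ 10
Product: 1 × 10 = 10 ≡ 10 (mod 13)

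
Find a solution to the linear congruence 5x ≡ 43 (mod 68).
x ≡ 63 (mod 68)

gcd(5, 68) = 1, which divides 43, so solutions exist.
Find 5^(-1) mod 68 by the extended Euclidean algorithm:
68 = 13 × 5 + 3  ⟹  3 = (1)·68 + (-13)·5
5 = 1 × 3 + 2  ⟹  2 = (-1)·68 + (14)·5
3 = 1 × 2 + 1  ⟹  1 = (2)·68 + (-27)·5
So (-27)·5 ≡ 1 (mod 68), i.e. 5^(-1) ≡ -27 ≡ 41 (mod 68).
x ≡ 41 × 43 = 1763 ≡ 63 (mod 68).
Check: 5 × 63 = 315 ≡ 43 (mod 68).
Unique solution: x ≡ 63 (mod 68)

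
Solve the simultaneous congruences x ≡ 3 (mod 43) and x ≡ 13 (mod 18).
175

Using Chinese Remainder Theorem:
M = 43 × 18 = 774
M1 = 18, M2 = 43
y1 = 18^(-1) mod 43 = 12
y2 = 43^(-1) mod 18 = 13
x = (3×18×12 + 13×43×13) mod 774 = 175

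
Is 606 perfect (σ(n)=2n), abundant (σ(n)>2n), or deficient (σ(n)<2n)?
abundant

Proper divisors of 606: sum = 1 + 2 + 3 + 6 + 101 + 202 + 303 = 618
Since 618 > 606, 606 is abundant.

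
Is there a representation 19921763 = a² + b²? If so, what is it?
Not possible

Factorization: 19921763 = 59^3 × 97
By Fermat: n is sum of two squares iff every prime p ≡ 3 (mod 4) appears to even power.
Prime(s) ≡ 3 (mod 4) with odd exponent: [(59, 3)]
Therefore 19921763 cannot be expressed as a² + b².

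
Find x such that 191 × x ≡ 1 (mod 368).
79

gcd(191, 368) = 1, so the inverse exists.
Extended Euclidean algorithm on (368, 191):
368 = 1 × 191 + 177  ⟹  177 = (1)·368 + (-1)·191
191 = 1 × 177 + 14  ⟹  14 = (-1)·368 + (2)·191
177 = 12 × 14 + 9  ⟹  9 = (13)·368 + (-25)·191
14 = 1 × 9 + 5  ⟹  5 = (-14)·368 + (27)·191
9 = 1 × 5 + 4  ⟹  4 = (27)·368 + (-52)·191
5 = 1 × 4 + 1  ⟹  1 = (-41)·368 + (79)·191
So (79)·191 ≡ 1 (mod 368), i.e. 191^(-1) ≡ 79 (mod 368).
Check: 191 × 79 = 15089 ≡ 1 (mod 368)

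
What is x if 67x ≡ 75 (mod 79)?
x ≡ 53 (mod 79)

gcd(67, 79) = 1, which divides 75, so solutions exist.
Find 67^(-1) mod 79 by the extended Euclidean algorithm:
79 = 1 × 67 + 12  ⟹  12 = (1)·79 + (-1)·67
67 = 5 × 12 + 7  ⟹  7 = (-5)·79 + (6)·67
12 = 1 × 7 + 5  ⟹  5 = (6)·79 + (-7)·67
7 = 1 × 5 + 2  ⟹  2 = (-11)·79 + (13)·67
5 = 2 × 2 + 1  ⟹  1 = (28)·79 + (-33)·67
So (-33)·67 ≡ 1 (mod 79), i.e. 67^(-1) ≡ -33 ≡ 46 (mod 79).
x ≡ 46 × 75 = 3450 ≡ 53 (mod 79).
Check: 67 × 53 = 3551 ≡ 75 (mod 79).
Unique solution: x ≡ 53 (mod 79)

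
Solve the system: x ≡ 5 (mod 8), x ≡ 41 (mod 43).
213

Using Chinese Remainder Theorem:
M = 8 × 43 = 344
M1 = 43, M2 = 8
y1 = 43^(-1) mod 8 = 3
y2 = 8^(-1) mod 43 = 27
x = (5×43×3 + 41×8×27) mod 344 = 213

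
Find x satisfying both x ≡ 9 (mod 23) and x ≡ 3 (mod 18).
147

Using Chinese Remainder Theorem:
M = 23 × 18 = 414
M1 = 18, M2 = 23
y1 = 18^(-1) mod 23 = 9
y2 = 23^(-1) mod 18 = 11
x = (9×18×9 + 3×23×11) mod 414 = 147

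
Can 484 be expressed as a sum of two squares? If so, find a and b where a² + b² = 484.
0² + 22² (a=0, b=22)

Factorization: 484 = 2^2 × 11^2
By Fermat: n is sum of two squares iff every prime p ≡ 3 (mod 4) appears to even power.
All primes ≡ 3 (mod 4) appear to even power.
Search a = 0, 1, 2, … for 484 - a² a perfect square: first hit at a = 0: 484 - 0 = 484 = 22².
484 = 0² + 22² = 0 + 484 ✓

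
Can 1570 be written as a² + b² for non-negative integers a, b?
7² + 39² (a=7, b=39)

Factorization: 1570 = 2 × 5 × 157
By Fermat: n is sum of two squares iff every prime p ≡ 3 (mod 4) appears to even power.
All primes ≡ 3 (mod 4) appear to even power.
Search a = 0, 1, 2, … for 1570 - a² a perfect square: first hit at a = 7: 1570 - 49 = 1521 = 39².
1570 = 7² + 39² = 49 + 1521 ✓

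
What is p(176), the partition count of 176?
476715857290

p(n) counts ways to write n as a sum of positive integers (order ignored).
Euler's pentagonal recurrence: p(k) = p(k-1) + p(k-2) - p(k-5) - p(k-7) + p(k-12) + p(k-15) - ... (offsets j(3j∓1)/2, signs ++--, p(0)=1, p(<0)=0).
DP table for k = 0..175: p(0)=1, p(1)=1, p(2)=2, p(3)=3, p(4)=5, p(5)=7, p(6)=11, p(7)=15, p(8)=22, p(9)=30, p(10)=42, p(11)=56, p(12)=77, p(13)=101, p(14)=135, p(15)=176, p(16)=231, p(17)=297, p(18)=385, p(19)=490, p(20)=627, p(21)=792, p(22)=1002, p(23)=1255, p(24)=1575, p(25)=1958, p(26)=2436, p(27)=3010, p(28)=3718, p(29)=4565, p(30)=5604, p(31)=6842, p(32)=8349, p(33)=10143, p(34)=12310, p(35)=14883, p(36)=17977, p(37)=21637, p(38)=26015, p(39)=31185, p(40)=37338, p(41)=44583, p(42)=53174, p(43)=63261, p(44)=75175, p(45)=89134, p(46)=105558, p(47)=124754, p(48)=147273, p(49)=173525, p(50)=204226, p(51)=239943, p(52)=281589, p(53)=329931, p(54)=386155, p(55)=451276, p(56)=526823, p(57)=614154, p(58)=715220, p(59)=831820, p(60)=966467, p(61)=1121505, p(62)=1300156, p(63)=1505499, p(64)=1741630, p(65)=2012558, p(66)=2323520, p(67)=2679689, p(68)=3087735, p(69)=3554345, p(70)=4087968, p(71)=4697205, p(72)=5392783, p(73)=6185689, p(74)=7089500, p(75)=8118264, p(76)=9289091, p(77)=10619863, p(78)=12132164, p(79)=13848650, p(80)=15796476, p(81)=18004327, p(82)=20506255, p(83)=23338469, p(84)=26543660, p(85)=30167357, p(86)=34262962, p(87)=38887673, p(88)=44108109, p(89)=49995925, p(90)=56634173, p(91)=64112359, p(92)=72533807, p(93)=82010177, p(94)=92669720, p(95)=104651419, p(96)=118114304, p(97)=133230930, p(98)=150198136, p(99)=169229875, p(100)=190569292, p(101)=214481126, p(102)=241265379, p(103)=271248950, p(104)=304801365, p(105)=342325709, p(106)=384276336, p(107)=431149389, p(108)=483502844, p(109)=541946240, p(110)=607163746, p(111)=679903203, p(112)=761002156, p(113)=851376628, p(114)=952050665, p(115)=1064144451, p(116)=1188908248, p(117)=1327710076, p(118)=1482074143, p(119)=1653668665, p(120)=1844349560, p(121)=2056148051, p(122)=2291320912, p(123)=2552338241, p(124)=2841940500, p(125)=3163127352, p(126)=3519222692, p(127)=3913864295, p(128)=4351078600, p(129)=4835271870, p(130)=5371315400, p(131)=5964539504, p(132)=6620830889, p(133)=7346629512, p(134)=8149040695, p(135)=9035836076, p(136)=10015581680, p(137)=11097645016, p(138)=12292341831, p(139)=13610949895, p(140)=15065878135, p(141)=16670689208, p(142)=18440293320, p(143)=20390982757, p(144)=22540654445, p(145)=24908858009, p(146)=27517052599, p(147)=30388671978, p(148)=33549419497, p(149)=37027355200, p(150)=40853235313, p(151)=45060624582, p(152)=49686288421, p(153)=54770336324, p(154)=60356673280, p(155)=66493182097, p(156)=73232243759, p(157)=80630964769, p(158)=88751778802, p(159)=97662728555, p(160)=107438159466, p(161)=118159068427, p(162)=129913904637, p(163)=142798995930, p(164)=156919475295, p(165)=172389800255, p(166)=189334822579, p(167)=207890420102, p(168)=228204732751, p(169)=250438925115, p(170)=274768617130, p(171)=301384802048, p(172)=330495499613, p(173)=362326859895, p(174)=397125074750, p(175)=435157697830.
Final step: p(176) = p(175) + p(174) - p(171) - p(169) + p(164) + p(161) - p(154) - p(150) + p(141) + p(136) - p(125) - p(119) + p(106) + p(99) - p(84) - p(76) + p(59) + p(50) - p(31) - p(21) + p(0)
= 435157697830 + 397125074750 - 301384802048 - 250438925115 + 156919475295 + 118159068427 - 60356673280 - 40853235313 + 16670689208 + 10015581680 - 3163127352 - 1653668665 + 384276336 + 169229875 - 26543660 - 9289091 + 831820 + 204226 - 6842 - 792 + 1
= 476715857290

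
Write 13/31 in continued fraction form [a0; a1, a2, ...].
[0; 2, 2, 1, 1, 2]

Euclidean algorithm steps:
13 = 0 × 31 + 13
31 = 2 × 13 + 5
13 = 2 × 5 + 3
5 = 1 × 3 + 2
3 = 1 × 2 + 1
2 = 2 × 1 + 0
Continued fraction: [0; 2, 2, 1, 1, 2]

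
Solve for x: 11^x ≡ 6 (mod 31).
5

Baby-step giant-step with step n = ⌈√31⌉ = 6.
Baby steps 11^j mod 31 (j:value) for j=0..5: 0:1, 1:11, 2:28, 3:29, 4:9, 5:6.
h = 6 is already in the table at j=5, so x = 5.
Check: 11^5 ≡ 6 (mod 31).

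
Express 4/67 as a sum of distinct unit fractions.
1/17 + 1/1139

Greedy algorithm:
4/67: ceiling(67/4) = 17, use 1/17
1/1139: ceiling(1139/1) = 1139, use 1/1139
Result: 4/67 = 1/17 + 1/1139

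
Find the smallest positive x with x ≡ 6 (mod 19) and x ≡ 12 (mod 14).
82

Using Chinese Remainder Theorem:
M = 19 × 14 = 266
M1 = 14, M2 = 19
y1 = 14^(-1) mod 19 = 15
y2 = 19^(-1) mod 14 = 3
x = (6×14×15 + 12×19×3) mod 266 = 82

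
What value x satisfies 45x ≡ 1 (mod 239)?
85

gcd(45, 239) = 1, so the inverse exists.
Extended Euclidean algorithm on (239, 45):
239 = 5 × 45 + 14  ⟹  14 = (1)·239 + (-5)·45
45 = 3 × 14 + 3  ⟹  3 = (-3)·239 + (16)·45
14 = 4 × 3 + 2  ⟹  2 = (13)·239 + (-69)·45
3 = 1 × 2 + 1  ⟹  1 = (-16)·239 + (85)·45
So (85)·45 ≡ 1 (mod 239), i.e. 45^(-1) ≡ 85 (mod 239).
Check: 45 × 85 = 3825 ≡ 1 (mod 239)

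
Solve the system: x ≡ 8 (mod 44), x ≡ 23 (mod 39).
140

Using Chinese Remainder Theorem:
M = 44 × 39 = 1716
M1 = 39, M2 = 44
y1 = 39^(-1) mod 44 = 35
y2 = 44^(-1) mod 39 = 8
x = (8×39×35 + 23×44×8) mod 1716 = 140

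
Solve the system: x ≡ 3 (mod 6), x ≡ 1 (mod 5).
21

Using Chinese Remainder Theorem:
M = 6 × 5 = 30
M1 = 5, M2 = 6
y1 = 5^(-1) mod 6 = 5
y2 = 6^(-1) mod 5 = 1
x = (3×5×5 + 1×6×1) mod 30 = 21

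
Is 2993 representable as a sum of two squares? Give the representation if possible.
17² + 52² (a=17, b=52)

Factorization: 2993 = 41 × 73
By Fermat: n is sum of two squares iff every prime p ≡ 3 (mod 4) appears to even power.
All primes ≡ 3 (mod 4) appear to even power.
Search a = 0, 1, 2, … for 2993 - a² a perfect square: first hit at a = 17: 2993 - 289 = 2704 = 52².
2993 = 17² + 52² = 289 + 2704 ✓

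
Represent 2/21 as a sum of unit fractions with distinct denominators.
1/11 + 1/231

Greedy algorithm:
2/21: ceiling(21/2) = 11, use 1/11
1/231: ceiling(231/1) = 231, use 1/231
Result: 2/21 = 1/11 + 1/231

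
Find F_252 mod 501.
147

Matrix identity: Q^n = [[F_(n+1), F_n], [F_n, F_(n-1)]] with Q = [[1,1],[1,0]].
n = 252 = 11111100₂. Square-and-multiply, entries mod 501:
Q^1 = [[1,1],[1,0]]
Q^3 = (Q^1)²·Q = [[3,2],[2,1]]
Q^7 = (Q^3)²·Q = [[21,13],[13,8]]
Q^15 = (Q^7)²·Q = [[486,109],[109,377]]
Q^31 = (Q^15)²·Q = [[462,82],[82,380]]
Q^63 = (Q^31)²·Q = [[135,229],[229,407]]
Q^126 = (Q^63)² = [[25,371],[371,155]]
Q^252 = (Q^126)² = [[491,147],[147,344]]
F_252 mod 501 = Q^252[0][1] = 147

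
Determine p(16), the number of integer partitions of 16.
231

p(n) counts ways to write n as a sum of positive integers (order ignored).
Euler's pentagonal recurrence: p(k) = p(k-1) + p(k-2) - p(k-5) - p(k-7) + p(k-12) + p(k-15) - ... (offsets j(3j∓1)/2, signs ++--, p(0)=1, p(<0)=0).
DP table for k = 0..15: p(0)=1, p(1)=1, p(2)=2, p(3)=3, p(4)=5, p(5)=7, p(6)=11, p(7)=15, p(8)=22, p(9)=30, p(10)=42, p(11)=56, p(12)=77, p(13)=101, p(14)=135, p(15)=176.
Final step: p(16) = p(15) + p(14) - p(11) - p(9) + p(4) + p(1)
= 176 + 135 - 56 - 30 + 5 + 1
= 231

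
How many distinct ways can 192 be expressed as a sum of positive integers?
1987276856363

p(n) counts ways to write n as a sum of positive integers (order ignored).
Euler's pentagonal recurrence: p(k) = p(k-1) + p(k-2) - p(k-5) - p(k-7) + p(k-12) + p(k-15) - ... (offsets j(3j∓1)/2, signs ++--, p(0)=1, p(<0)=0).
DP table for k = 0..191: p(0)=1, p(1)=1, p(2)=2, p(3)=3, p(4)=5, p(5)=7, p(6)=11, p(7)=15, p(8)=22, p(9)=30, p(10)=42, p(11)=56, p(12)=77, p(13)=101, p(14)=135, p(15)=176, p(16)=231, p(17)=297, p(18)=385, p(19)=490, p(20)=627, p(21)=792, p(22)=1002, p(23)=1255, p(24)=1575, p(25)=1958, p(26)=2436, p(27)=3010, p(28)=3718, p(29)=4565, p(30)=5604, p(31)=6842, p(32)=8349, p(33)=10143, p(34)=12310, p(35)=14883, p(36)=17977, p(37)=21637, p(38)=26015, p(39)=31185, p(40)=37338, p(41)=44583, p(42)=53174, p(43)=63261, p(44)=75175, p(45)=89134, p(46)=105558, p(47)=124754, p(48)=147273, p(49)=173525, p(50)=204226, p(51)=239943, p(52)=281589, p(53)=329931, p(54)=386155, p(55)=451276, p(56)=526823, p(57)=614154, p(58)=715220, p(59)=831820, p(60)=966467, p(61)=1121505, p(62)=1300156, p(63)=1505499, p(64)=1741630, p(65)=2012558, p(66)=2323520, p(67)=2679689, p(68)=3087735, p(69)=3554345, p(70)=4087968, p(71)=4697205, p(72)=5392783, p(73)=6185689, p(74)=7089500, p(75)=8118264, p(76)=9289091, p(77)=10619863, p(78)=12132164, p(79)=13848650, p(80)=15796476, p(81)=18004327, p(82)=20506255, p(83)=23338469, p(84)=26543660, p(85)=30167357, p(86)=34262962, p(87)=38887673, p(88)=44108109, p(89)=49995925, p(90)=56634173, p(91)=64112359, p(92)=72533807, p(93)=82010177, p(94)=92669720, p(95)=104651419, p(96)=118114304, p(97)=133230930, p(98)=150198136, p(99)=169229875, p(100)=190569292, p(101)=214481126, p(102)=241265379, p(103)=271248950, p(104)=304801365, p(105)=342325709, p(106)=384276336, p(107)=431149389, p(108)=483502844, p(109)=541946240, p(110)=607163746, p(111)=679903203, p(112)=761002156, p(113)=851376628, p(114)=952050665, p(115)=1064144451, p(116)=1188908248, p(117)=1327710076, p(118)=1482074143, p(119)=1653668665, p(120)=1844349560, p(121)=2056148051, p(122)=2291320912, p(123)=2552338241, p(124)=2841940500, p(125)=3163127352, p(126)=3519222692, p(127)=3913864295, p(128)=4351078600, p(129)=4835271870, p(130)=5371315400, p(131)=5964539504, p(132)=6620830889, p(133)=7346629512, p(134)=8149040695, p(135)=9035836076, p(136)=10015581680, p(137)=11097645016, p(138)=12292341831, p(139)=13610949895, p(140)=15065878135, p(141)=16670689208, p(142)=18440293320, p(143)=20390982757, p(144)=22540654445, p(145)=24908858009, p(146)=27517052599, p(147)=30388671978, p(148)=33549419497, p(149)=37027355200, p(150)=40853235313, p(151)=45060624582, p(152)=49686288421, p(153)=54770336324, p(154)=60356673280, p(155)=66493182097, p(156)=73232243759, p(157)=80630964769, p(158)=88751778802, p(159)=97662728555, p(160)=107438159466, p(161)=118159068427, p(162)=129913904637, p(163)=142798995930, p(164)=156919475295, p(165)=172389800255, p(166)=189334822579, p(167)=207890420102, p(168)=228204732751, p(169)=250438925115, p(170)=274768617130, p(171)=301384802048, p(172)=330495499613, p(173)=362326859895, p(174)=397125074750, p(175)=435157697830, p(176)=476715857290, p(177)=522115831195, p(178)=571701605655, p(179)=625846753120, p(180)=684957390936, p(181)=749474411781, p(182)=819876908323, p(183)=896684817527, p(184)=980462880430, p(185)=1071823774337, p(186)=1171432692373, p(187)=1280011042268, p(188)=1398341745571, p(189)=1527273599625, p(190)=1667727404093, p(191)=1820701100652.
Final step: p(192) = p(191) + p(190) - p(187) - p(185) + p(180) + p(177) - p(170) - p(166) + p(157) + p(152) - p(141) - p(135) + p(122) + p(115) - p(100) - p(92) + p(75) + p(66) - p(47) - p(37) + p(16) + p(5)
= 1820701100652 + 1667727404093 - 1280011042268 - 1071823774337 + 684957390936 + 522115831195 - 274768617130 - 189334822579 + 80630964769 + 49686288421 - 16670689208 - 9035836076 + 2291320912 + 1064144451 - 190569292 - 72533807 + 8118264 + 2323520 - 124754 - 21637 + 231 + 7
= 1987276856363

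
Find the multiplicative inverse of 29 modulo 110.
19

gcd(29, 110) = 1, so the inverse exists.
Extended Euclidean algorithm on (110, 29):
110 = 3 × 29 + 23  ⟹  23 = (1)·110 + (-3)·29
29 = 1 × 23 + 6  ⟹  6 = (-1)·110 + (4)·29
23 = 3 × 6 + 5  ⟹  5 = (4)·110 + (-15)·29
6 = 1 × 5 + 1  ⟹  1 = (-5)·110 + (19)·29
So (19)·29 ≡ 1 (mod 110), i.e. 29^(-1) ≡ 19 (mod 110).
Check: 29 × 19 = 551 ≡ 1 (mod 110)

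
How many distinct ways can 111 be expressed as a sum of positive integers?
679903203

p(n) counts ways to write n as a sum of positive integers (order ignored).
Euler's pentagonal recurrence: p(k) = p(k-1) + p(k-2) - p(k-5) - p(k-7) + p(k-12) + p(k-15) - ... (offsets j(3j∓1)/2, signs ++--, p(0)=1, p(<0)=0).
DP table for k = 0..110: p(0)=1, p(1)=1, p(2)=2, p(3)=3, p(4)=5, p(5)=7, p(6)=11, p(7)=15, p(8)=22, p(9)=30, p(10)=42, p(11)=56, p(12)=77, p(13)=101, p(14)=135, p(15)=176, p(16)=231, p(17)=297, p(18)=385, p(19)=490, p(20)=627, p(21)=792, p(22)=1002, p(23)=1255, p(24)=1575, p(25)=1958, p(26)=2436, p(27)=3010, p(28)=3718, p(29)=4565, p(30)=5604, p(31)=6842, p(32)=8349, p(33)=10143, p(34)=12310, p(35)=14883, p(36)=17977, p(37)=21637, p(38)=26015, p(39)=31185, p(40)=37338, p(41)=44583, p(42)=53174, p(43)=63261, p(44)=75175, p(45)=89134, p(46)=105558, p(47)=124754, p(48)=147273, p(49)=173525, p(50)=204226, p(51)=239943, p(52)=281589, p(53)=329931, p(54)=386155, p(55)=451276, p(56)=526823, p(57)=614154, p(58)=715220, p(59)=831820, p(60)=966467, p(61)=1121505, p(62)=1300156, p(63)=1505499, p(64)=1741630, p(65)=2012558, p(66)=2323520, p(67)=2679689, p(68)=3087735, p(69)=3554345, p(70)=4087968, p(71)=4697205, p(72)=5392783, p(73)=6185689, p(74)=7089500, p(75)=8118264, p(76)=9289091, p(77)=10619863, p(78)=12132164, p(79)=13848650, p(80)=15796476, p(81)=18004327, p(82)=20506255, p(83)=23338469, p(84)=26543660, p(85)=30167357, p(86)=34262962, p(87)=38887673, p(88)=44108109, p(89)=49995925, p(90)=56634173, p(91)=64112359, p(92)=72533807, p(93)=82010177, p(94)=92669720, p(95)=104651419, p(96)=118114304, p(97)=133230930, p(98)=150198136, p(99)=169229875, p(100)=190569292, p(101)=214481126, p(102)=241265379, p(103)=271248950, p(104)=304801365, p(105)=342325709, p(106)=384276336, p(107)=431149389, p(108)=483502844, p(109)=541946240, p(110)=607163746.
Final step: p(111) = p(110) + p(109) - p(106) - p(104) + p(99) + p(96) - p(89) - p(85) + p(76) + p(71) - p(60) - p(54) + p(41) + p(34) - p(19) - p(11)
= 607163746 + 541946240 - 384276336 - 304801365 + 169229875 + 118114304 - 49995925 - 30167357 + 9289091 + 4697205 - 966467 - 386155 + 44583 + 12310 - 490 - 56
= 679903203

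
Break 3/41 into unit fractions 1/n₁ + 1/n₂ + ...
1/14 + 1/574

Greedy algorithm:
3/41: ceiling(41/3) = 14, use 1/14
1/574: ceiling(574/1) = 574, use 1/574
Result: 3/41 = 1/14 + 1/574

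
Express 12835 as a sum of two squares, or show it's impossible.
Not possible

Factorization: 12835 = 5 × 17 × 151
By Fermat: n is sum of two squares iff every prime p ≡ 3 (mod 4) appears to even power.
Prime(s) ≡ 3 (mod 4) with odd exponent: [(151, 1)]
Therefore 12835 cannot be expressed as a² + b².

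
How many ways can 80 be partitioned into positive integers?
15796476

p(n) counts ways to write n as a sum of positive integers (order ignored).
Euler's pentagonal recurrence: p(k) = p(k-1) + p(k-2) - p(k-5) - p(k-7) + p(k-12) + p(k-15) - ... (offsets j(3j∓1)/2, signs ++--, p(0)=1, p(<0)=0).
DP table for k = 0..79: p(0)=1, p(1)=1, p(2)=2, p(3)=3, p(4)=5, p(5)=7, p(6)=11, p(7)=15, p(8)=22, p(9)=30, p(10)=42, p(11)=56, p(12)=77, p(13)=101, p(14)=135, p(15)=176, p(16)=231, p(17)=297, p(18)=385, p(19)=490, p(20)=627, p(21)=792, p(22)=1002, p(23)=1255, p(24)=1575, p(25)=1958, p(26)=2436, p(27)=3010, p(28)=3718, p(29)=4565, p(30)=5604, p(31)=6842, p(32)=8349, p(33)=10143, p(34)=12310, p(35)=14883, p(36)=17977, p(37)=21637, p(38)=26015, p(39)=31185, p(40)=37338, p(41)=44583, p(42)=53174, p(43)=63261, p(44)=75175, p(45)=89134, p(46)=105558, p(47)=124754, p(48)=147273, p(49)=173525, p(50)=204226, p(51)=239943, p(52)=281589, p(53)=329931, p(54)=386155, p(55)=451276, p(56)=526823, p(57)=614154, p(58)=715220, p(59)=831820, p(60)=966467, p(61)=1121505, p(62)=1300156, p(63)=1505499, p(64)=1741630, p(65)=2012558, p(66)=2323520, p(67)=2679689, p(68)=3087735, p(69)=3554345, p(70)=4087968, p(71)=4697205, p(72)=5392783, p(73)=6185689, p(74)=7089500, p(75)=8118264, p(76)=9289091, p(77)=10619863, p(78)=12132164, p(79)=13848650.
Final step: p(80) = p(79) + p(78) - p(75) - p(73) + p(68) + p(65) - p(58) - p(54) + p(45) + p(40) - p(29) - p(23) + p(10) + p(3)
= 13848650 + 12132164 - 8118264 - 6185689 + 3087735 + 2012558 - 715220 - 386155 + 89134 + 37338 - 4565 - 1255 + 42 + 3
= 15796476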